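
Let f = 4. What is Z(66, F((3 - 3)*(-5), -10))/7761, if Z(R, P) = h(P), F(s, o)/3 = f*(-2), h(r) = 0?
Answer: 0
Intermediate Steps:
F(s, o) = -24 (F(s, o) = 3*(4*(-2)) = 3*(-8) = -24)
Z(R, P) = 0
Z(66, F((3 - 3)*(-5), -10))/7761 = 0/7761 = 0*(1/7761) = 0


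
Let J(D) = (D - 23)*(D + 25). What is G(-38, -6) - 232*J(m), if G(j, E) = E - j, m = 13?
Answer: 88192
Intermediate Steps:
J(D) = (-23 + D)*(25 + D)
G(-38, -6) - 232*J(m) = (-6 - 1*(-38)) - 232*(-575 + 13**2 + 2*13) = (-6 + 38) - 232*(-575 + 169 + 26) = 32 - 232*(-380) = 32 + 88160 = 88192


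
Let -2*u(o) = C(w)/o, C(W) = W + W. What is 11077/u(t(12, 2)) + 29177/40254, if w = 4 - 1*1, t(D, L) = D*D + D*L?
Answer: -24970010071/40254 ≈ -6.2031e+5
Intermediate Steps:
t(D, L) = D**2 + D*L
w = 3 (w = 4 - 1 = 3)
C(W) = 2*W
u(o) = -3/o (u(o) = -2*3/(2*o) = -3/o)
11077/u(t(12, 2)) + 29177/40254 = 11077/((-3*1/(12*(12 + 2)))) + 29177/40254 = 11077/((-3/(12*14))) + 29177*(1/40254) = 11077/((-3/168)) + 29177/40254 = 11077/((-3*1/168)) + 29177/40254 = 11077/(-1/56) + 29177/40254 = 11077*(-56) + 29177/40254 = -620312 + 29177/40254 = -24970010071/40254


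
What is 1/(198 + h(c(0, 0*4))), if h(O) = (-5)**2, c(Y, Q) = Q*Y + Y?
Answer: 1/223 ≈ 0.0044843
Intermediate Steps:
c(Y, Q) = Y + Q*Y
h(O) = 25
1/(198 + h(c(0, 0*4))) = 1/(198 + 25) = 1/223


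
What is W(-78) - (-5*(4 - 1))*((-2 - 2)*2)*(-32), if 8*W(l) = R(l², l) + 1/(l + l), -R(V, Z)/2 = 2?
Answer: 4791695/1248 ≈ 3839.5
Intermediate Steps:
R(V, Z) = -4 (R(V, Z) = -2*2 = -4)
W(l) = -½ + 1/(16*l) (W(l) = (-4 + 1/(l + l))/8 = (-4 + 1/(2*l))/8 = -½ + 1/(16*l))
W(-78) - (-5*(4 - 1))*((-2 - 2)*2)*(-32) = (1/16)*(1 - 8*(-78))/(-78) - (-5*(4 - 1))*((-2 - 2)*2)*(-32) = (1/16)*(-1/78)*(1 + 624) - (-5*3)*(-4*2)*(-32) = (1/16)*(-1/78)*625 - (-15*(-8))*(-32) = -625/1248 - 120*(-32) = -625/1248 - 1*(-3840) = -625/1248 + 3840 = 4791695/1248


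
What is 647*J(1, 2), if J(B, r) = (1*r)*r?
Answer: 2588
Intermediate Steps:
J(B, r) = r**2 (J(B, r) = r*r = r**2)
647*J(1, 2) = 647*2**2 = 647*4 = 2588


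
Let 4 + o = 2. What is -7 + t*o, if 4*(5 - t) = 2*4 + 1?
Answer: -25/2 ≈ -12.500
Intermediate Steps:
o = -2 (o = -4 + 2 = -2)
t = 11/4 (t = 5 - (2*4 + 1)/4 = 5 - (8 + 1)/4 = 5 - 1/4*9 = 5 - 9/4 = 11/4 ≈ 2.7500)
-7 + t*o = -7 + (11/4)*(-2) = -7 - 11/2 = -25/2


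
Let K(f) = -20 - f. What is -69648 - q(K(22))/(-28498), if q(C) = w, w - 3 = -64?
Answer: -1984828765/28498 ≈ -69648.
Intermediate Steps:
w = -61 (w = 3 - 64 = -61)
q(C) = -61
-69648 - q(K(22))/(-28498) = -69648 - (-61)/(-28498) = -69648 - (-61)*(-1)/28498 = -69648 - 1*61/28498 = -69648 - 61/28498 = -1984828765/28498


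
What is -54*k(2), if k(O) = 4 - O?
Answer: -108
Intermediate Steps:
-54*k(2) = -54*(4 - 1*2) = -54*(4 - 2) = -54*2 = -108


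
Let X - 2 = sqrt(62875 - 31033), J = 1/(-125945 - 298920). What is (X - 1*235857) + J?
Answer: -100206534576/424865 + 3*sqrt(3538) ≈ -2.3568e+5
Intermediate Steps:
J = -1/424865 (J = 1/(-424865) = -1/424865 ≈ -2.3537e-6)
X = 2 + 3*sqrt(3538) (X = 2 + sqrt(62875 - 31033) = 2 + sqrt(31842) = 2 + 3*sqrt(3538) ≈ 180.44)
(X - 1*235857) + J = ((2 + 3*sqrt(3538)) - 1*235857) - 1/424865 = ((2 + 3*sqrt(3538)) - 235857) - 1/424865 = (-235855 + 3*sqrt(3538)) - 1/424865 = -100206534576/424865 + 3*sqrt(3538)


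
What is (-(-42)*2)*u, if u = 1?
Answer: 84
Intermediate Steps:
(-(-42)*2)*u = -(-42)*2*1 = -7*(-12)*1 = 84*1 = 84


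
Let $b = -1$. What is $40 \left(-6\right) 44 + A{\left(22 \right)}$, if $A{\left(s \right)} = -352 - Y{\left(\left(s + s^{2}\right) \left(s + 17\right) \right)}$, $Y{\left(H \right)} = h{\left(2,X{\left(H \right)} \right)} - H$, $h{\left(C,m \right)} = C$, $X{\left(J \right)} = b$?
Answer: $8820$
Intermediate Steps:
$X{\left(J \right)} = -1$
$Y{\left(H \right)} = 2 - H$
$A{\left(s \right)} = -354 + \left(17 + s\right) \left(s + s^{2}\right)$ ($A{\left(s \right)} = -352 - \left(2 - \left(s + s^{2}\right) \left(s + 17\right)\right) = -352 - \left(2 - \left(s + s^{2}\right) \left(17 + s\right)\right) = -352 - \left(2 - \left(17 + s\right) \left(s + s^{2}\right)\right) = -352 + \left(-2 + \left(17 + s\right) \left(s + s^{2}\right)\right) = -354 + \left(17 + s\right) \left(s + s^{2}\right)$)
$40 \left(-6\right) 44 + A{\left(22 \right)} = 40 \left(-6\right) 44 - \left(354 - 22 \left(17 + 22^{2} + 18 \cdot 22\right)\right) = \left(-240\right) 44 - \left(354 - 22 \left(17 + 484 + 396\right)\right) = -10560 + \left(-354 + 22 \cdot 897\right) = -10560 + \left(-354 + 19734\right) = -10560 + 19380 = 8820$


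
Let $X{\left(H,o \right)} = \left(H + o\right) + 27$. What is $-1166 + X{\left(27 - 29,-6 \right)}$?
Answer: $-1147$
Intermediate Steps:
$X{\left(H,o \right)} = 27 + H + o$
$-1166 + X{\left(27 - 29,-6 \right)} = -1166 + \left(27 + \left(27 - 29\right) - 6\right) = -1166 - -19 = -1166 + 19 = -1147$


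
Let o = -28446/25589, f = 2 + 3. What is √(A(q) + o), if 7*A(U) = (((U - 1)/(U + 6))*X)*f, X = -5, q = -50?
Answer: I*√81547675442079/3940706 ≈ 2.2916*I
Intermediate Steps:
f = 5
o = -28446/25589 (o = -28446*1/25589 = -28446/25589 ≈ -1.1116)
A(U) = -25*(-1 + U)/(7*(6 + U)) (A(U) = ((((U - 1)/(U + 6))*(-5))*5)/7 = ((((-1 + U)/(6 + U))*(-5))*5)/7 = (-5*(-1 + U)/(6 + U)*5)/7 = (-25*(-1 + U)/(6 + U))/7 = -25*(-1 + U)/(7*(6 + U)))
√(A(q) + o) = √(25*(1 - 1*(-50))/(7*(6 - 50)) - 28446/25589) = √((25/7)*(1 + 50)/(-44) - 28446/25589) = √((25/7)*(-1/44)*51 - 28446/25589) = √(-1275/308 - 28446/25589) = √(-41387343/7881412) = I*√81547675442079/3940706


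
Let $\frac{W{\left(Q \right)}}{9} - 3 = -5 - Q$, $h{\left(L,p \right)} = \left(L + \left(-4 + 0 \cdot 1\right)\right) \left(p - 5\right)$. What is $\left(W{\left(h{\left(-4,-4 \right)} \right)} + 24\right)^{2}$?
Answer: $412164$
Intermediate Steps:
$h{\left(L,p \right)} = \left(-5 + p\right) \left(-4 + L\right)$ ($h{\left(L,p \right)} = \left(L + \left(-4 + 0\right)\right) \left(-5 + p\right) = \left(L - 4\right) \left(-5 + p\right) = \left(-4 + L\right) \left(-5 + p\right) = \left(-5 + p\right) \left(-4 + L\right)$)
$W{\left(Q \right)} = -18 - 9 Q$ ($W{\left(Q \right)} = 27 + 9 \left(-5 - Q\right) = 27 - \left(45 + 9 Q\right) = -18 - 9 Q$)
$\left(W{\left(h{\left(-4,-4 \right)} \right)} + 24\right)^{2} = \left(\left(-18 - 9 \left(20 - -20 - -16 - -16\right)\right) + 24\right)^{2} = \left(\left(-18 - 9 \left(20 + 20 + 16 + 16\right)\right) + 24\right)^{2} = \left(\left(-18 - 648\right) + 24\right)^{2} = \left(-666 + 24\right)^{2} = \left(-642\right)^{2} = 412164$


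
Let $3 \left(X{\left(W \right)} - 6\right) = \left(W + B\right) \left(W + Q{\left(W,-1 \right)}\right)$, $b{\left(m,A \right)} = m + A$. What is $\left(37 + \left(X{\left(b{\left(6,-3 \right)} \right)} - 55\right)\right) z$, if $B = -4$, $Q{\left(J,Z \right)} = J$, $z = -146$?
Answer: $2044$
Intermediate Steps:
$b{\left(m,A \right)} = A + m$
$X{\left(W \right)} = 6 + \frac{2 W \left(-4 + W\right)}{3}$ ($X{\left(W \right)} = 6 + \frac{\left(W - 4\right) \left(W + W\right)}{3} = 6 + \frac{\left(-4 + W\right) 2 W}{3} = 6 + \frac{2 W \left(-4 + W\right)}{3}$)
$\left(37 + \left(X{\left(b{\left(6,-3 \right)} \right)} - 55\right)\right) z = \left(37 - \left(49 - \frac{2 \left(-3 + 6\right)^{2}}{3} + \frac{8 \left(-3 + 6\right)}{3}\right)\right) \left(-146\right) = \left(37 + \left(\left(6 - 8 + \frac{2 \cdot 3^{2}}{3}\right) - 55\right)\right) \left(-146\right) = \left(37 + \left(\left(6 - 8 + \frac{2}{3} \cdot 9\right) - 55\right)\right) \left(-146\right) = \left(37 + \left(\left(6 - 8 + 6\right) - 55\right)\right) \left(-146\right) = \left(37 + \left(4 - 55\right)\right) \left(-146\right) = \left(37 - 51\right) \left(-146\right) = \left(-14\right) \left(-146\right) = 2044$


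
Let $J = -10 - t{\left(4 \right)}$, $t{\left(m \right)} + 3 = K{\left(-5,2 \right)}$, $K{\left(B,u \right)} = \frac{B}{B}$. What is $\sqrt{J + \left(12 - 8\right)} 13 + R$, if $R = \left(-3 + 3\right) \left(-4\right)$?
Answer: $26 i \approx 26.0 i$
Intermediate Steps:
$K{\left(B,u \right)} = 1$
$t{\left(m \right)} = -2$ ($t{\left(m \right)} = -3 + 1 = -2$)
$R = 0$ ($R = 0 \left(-4\right) = 0$)
$J = -8$ ($J = -10 - -2 = -10 + 2 = -8$)
$\sqrt{J + \left(12 - 8\right)} 13 + R = \sqrt{-8 + \left(12 - 8\right)} 13 + 0 = \sqrt{-8 + 4} \cdot 13 + 0 = \sqrt{-4} \cdot 13 + 0 = 2 i 13 + 0 = 26 i + 0 = 26 i$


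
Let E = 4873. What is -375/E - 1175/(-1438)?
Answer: 5186525/7007374 ≈ 0.74015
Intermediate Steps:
-375/E - 1175/(-1438) = -375/4873 - 1175/(-1438) = -375*1/4873 - 1175*(-1/1438) = -375/4873 + 1175/1438 = 5186525/7007374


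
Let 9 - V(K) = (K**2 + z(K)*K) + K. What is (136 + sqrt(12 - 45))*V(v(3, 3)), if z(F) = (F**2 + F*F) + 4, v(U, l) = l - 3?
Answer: 1224 + 9*I*sqrt(33) ≈ 1224.0 + 51.701*I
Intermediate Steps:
v(U, l) = -3 + l
z(F) = 4 + 2*F**2 (z(F) = (F**2 + F**2) + 4 = 2*F**2 + 4 = 4 + 2*F**2)
V(K) = 9 - K - K**2 - K*(4 + 2*K**2) (V(K) = 9 - ((K**2 + (4 + 2*K**2)*K) + K) = 9 - ((K**2 + K*(4 + 2*K**2)) + K) = 9 - (K + K**2 + K*(4 + 2*K**2)) = 9 + (-K - K**2 - K*(4 + 2*K**2)) = 9 - K - K**2 - K*(4 + 2*K**2))
(136 + sqrt(12 - 45))*V(v(3, 3)) = (136 + sqrt(12 - 45))*(9 - (-3 + 3)**2 - 5*(-3 + 3) - 2*(-3 + 3)**3) = (136 + sqrt(-33))*(9 - 1*0**2 - 5*0 - 2*0**3) = (136 + I*sqrt(33))*(9 - 1*0 + 0 - 2*0) = (136 + I*sqrt(33))*(9 + 0 + 0 + 0) = (136 + I*sqrt(33))*9 = 1224 + 9*I*sqrt(33)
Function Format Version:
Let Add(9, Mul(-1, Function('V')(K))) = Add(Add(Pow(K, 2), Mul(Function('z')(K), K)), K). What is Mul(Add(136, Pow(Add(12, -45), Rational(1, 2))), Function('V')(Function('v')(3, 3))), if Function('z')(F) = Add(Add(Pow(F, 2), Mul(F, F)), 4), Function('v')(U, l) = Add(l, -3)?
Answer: Add(1224, Mul(9, I, Pow(33, Rational(1, 2)))) ≈ Add(1224.0, Mul(51.701, I))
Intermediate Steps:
Function('v')(U, l) = Add(-3, l)
Function('z')(F) = Add(4, Mul(2, Pow(F, 2))) (Function('z')(F) = Add(Add(Pow(F, 2), Pow(F, 2)), 4) = Add(Mul(2, Pow(F, 2)), 4) = Add(4, Mul(2, Pow(F, 2))))
Function('V')(K) = Add(9, Mul(-1, K), Mul(-1, Pow(K, 2)), Mul(-1, K, Add(4, Mul(2, Pow(K, 2))))) (Function('V')(K) = Add(9, Mul(-1, Add(Add(Pow(K, 2), Mul(Add(4, Mul(2, Pow(K, 2))), K)), K))) = Add(9, Mul(-1, Add(Add(Pow(K, 2), Mul(K, Add(4, Mul(2, Pow(K, 2))))), K))) = Add(9, Mul(-1, Add(K, Pow(K, 2), Mul(K, Add(4, Mul(2, Pow(K, 2))))))) = Add(9, Add(Mul(-1, K), Mul(-1, Pow(K, 2)), Mul(-1, K, Add(4, Mul(2, Pow(K, 2)))))) = Add(9, Mul(-1, K), Mul(-1, Pow(K, 2)), Mul(-1, K, Add(4, Mul(2, Pow(K, 2))))))
Mul(Add(136, Pow(Add(12, -45), Rational(1, 2))), Function('V')(Function('v')(3, 3))) = Mul(Add(136, Pow(Add(12, -45), Rational(1, 2))), Add(9, Mul(-1, Pow(Add(-3, 3), 2)), Mul(-5, Add(-3, 3)), Mul(-2, Pow(Add(-3, 3), 3)))) = Mul(Add(136, Pow(-33, Rational(1, 2))), Add(9, Mul(-1, Pow(0, 2)), Mul(-5, 0), Mul(-2, Pow(0, 3)))) = Mul(Add(136, Mul(I, Pow(33, Rational(1, 2)))), Add(9, Mul(-1, 0), 0, Mul(-2, 0))) = Mul(Add(136, Mul(I, Pow(33, Rational(1, 2)))), Add(9, 0, 0, 0)) = Mul(Add(136, Mul(I, Pow(33, Rational(1, 2)))), 9) = Add(1224, Mul(9, I, Pow(33, Rational(1, 2))))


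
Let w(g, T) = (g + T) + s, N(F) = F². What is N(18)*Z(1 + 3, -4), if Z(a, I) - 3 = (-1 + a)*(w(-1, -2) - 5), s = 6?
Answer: -972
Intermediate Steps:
w(g, T) = 6 + T + g (w(g, T) = (g + T) + 6 = (T + g) + 6 = 6 + T + g)
Z(a, I) = 5 - 2*a (Z(a, I) = 3 + (-1 + a)*((6 - 2 - 1) - 5) = 3 + (-1 + a)*(3 - 5) = 3 + (-1 + a)*(-2) = 3 + (2 - 2*a) = 5 - 2*a)
N(18)*Z(1 + 3, -4) = 18²*(5 - 2*(1 + 3)) = 324*(5 - 2*4) = 324*(5 - 8) = 324*(-3) = -972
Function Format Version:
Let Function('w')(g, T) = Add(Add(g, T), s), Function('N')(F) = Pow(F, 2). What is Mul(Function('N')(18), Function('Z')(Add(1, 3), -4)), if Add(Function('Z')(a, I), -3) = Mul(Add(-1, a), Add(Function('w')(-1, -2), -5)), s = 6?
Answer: -972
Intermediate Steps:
Function('w')(g, T) = Add(6, T, g) (Function('w')(g, T) = Add(Add(g, T), 6) = Add(Add(T, g), 6) = Add(6, T, g))
Function('Z')(a, I) = Add(5, Mul(-2, a)) (Function('Z')(a, I) = Add(3, Mul(Add(-1, a), Add(Add(6, -2, -1), -5))) = Add(3, Mul(Add(-1, a), Add(3, -5))) = Add(3, Mul(Add(-1, a), -2)) = Add(3, Add(2, Mul(-2, a))) = Add(5, Mul(-2, a)))
Mul(Function('N')(18), Function('Z')(Add(1, 3), -4)) = Mul(Pow(18, 2), Add(5, Mul(-2, Add(1, 3)))) = Mul(324, Add(5, Mul(-2, 4))) = Mul(324, Add(5, -8)) = Mul(324, -3) = -972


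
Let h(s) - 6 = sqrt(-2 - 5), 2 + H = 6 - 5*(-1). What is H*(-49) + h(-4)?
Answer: -435 + I*sqrt(7) ≈ -435.0 + 2.6458*I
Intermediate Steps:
H = 9 (H = -2 + (6 - 5*(-1)) = -2 + (6 + 5) = -2 + 11 = 9)
h(s) = 6 + I*sqrt(7) (h(s) = 6 + sqrt(-2 - 5) = 6 + sqrt(-7) = 6 + I*sqrt(7))
H*(-49) + h(-4) = 9*(-49) + (6 + I*sqrt(7)) = -441 + (6 + I*sqrt(7)) = -435 + I*sqrt(7)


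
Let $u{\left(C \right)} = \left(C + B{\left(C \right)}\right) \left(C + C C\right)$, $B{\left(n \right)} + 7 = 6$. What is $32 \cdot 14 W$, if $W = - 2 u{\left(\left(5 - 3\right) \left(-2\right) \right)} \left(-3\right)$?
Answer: $-161280$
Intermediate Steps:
$B{\left(n \right)} = -1$ ($B{\left(n \right)} = -7 + 6 = -1$)
$u{\left(C \right)} = \left(-1 + C\right) \left(C + C^{2}\right)$ ($u{\left(C \right)} = \left(C - 1\right) \left(C + C C\right) = \left(-1 + C\right) \left(C + C^{2}\right)$)
$W = -360$ ($W = - 2 \left(\left(\left(5 - 3\right) \left(-2\right)\right)^{3} - \left(5 - 3\right) \left(-2\right)\right) \left(-3\right) = - 2 \left(\left(2 \left(-2\right)\right)^{3} - 2 \left(-2\right)\right) \left(-3\right) = - 2 \left(\left(-4\right)^{3} - -4\right) \left(-3\right) = - 2 \left(-64 + 4\right) \left(-3\right) = \left(-2\right) \left(-60\right) \left(-3\right) = 120 \left(-3\right) = -360$)
$32 \cdot 14 W = 32 \cdot 14 \left(-360\right) = 448 \left(-360\right) = -161280$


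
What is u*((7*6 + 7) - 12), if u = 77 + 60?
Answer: 5069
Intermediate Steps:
u = 137
u*((7*6 + 7) - 12) = 137*((7*6 + 7) - 12) = 137*((42 + 7) - 12) = 137*(49 - 12) = 137*37 = 5069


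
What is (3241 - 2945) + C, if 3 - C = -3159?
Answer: 3458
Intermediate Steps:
C = 3162 (C = 3 - 1*(-3159) = 3 + 3159 = 3162)
(3241 - 2945) + C = (3241 - 2945) + 3162 = 296 + 3162 = 3458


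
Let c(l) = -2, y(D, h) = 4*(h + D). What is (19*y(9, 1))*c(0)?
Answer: -1520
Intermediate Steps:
y(D, h) = 4*D + 4*h (y(D, h) = 4*(D + h) = 4*D + 4*h)
(19*y(9, 1))*c(0) = (19*(4*9 + 4*1))*(-2) = (19*(36 + 4))*(-2) = (19*40)*(-2) = 760*(-2) = -1520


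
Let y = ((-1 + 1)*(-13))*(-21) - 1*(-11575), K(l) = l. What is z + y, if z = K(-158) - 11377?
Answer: 40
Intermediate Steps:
y = 11575 (y = (0*(-13))*(-21) + 11575 = 0*(-21) + 11575 = 0 + 11575 = 11575)
z = -11535 (z = -158 - 11377 = -11535)
z + y = -11535 + 11575 = 40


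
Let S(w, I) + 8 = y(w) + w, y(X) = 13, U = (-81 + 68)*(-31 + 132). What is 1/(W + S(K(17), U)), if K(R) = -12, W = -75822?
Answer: -1/75829 ≈ -1.3188e-5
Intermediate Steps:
U = -1313 (U = -13*101 = -1313)
S(w, I) = 5 + w (S(w, I) = -8 + (13 + w) = 5 + w)
1/(W + S(K(17), U)) = 1/(-75822 + (5 - 12)) = 1/(-75822 - 7) = 1/(-75829) = -1/75829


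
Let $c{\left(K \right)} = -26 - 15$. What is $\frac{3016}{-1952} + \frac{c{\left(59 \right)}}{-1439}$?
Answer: $- \frac{532499}{351116} \approx -1.5166$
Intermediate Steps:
$c{\left(K \right)} = -41$ ($c{\left(K \right)} = -26 - 15 = -41$)
$\frac{3016}{-1952} + \frac{c{\left(59 \right)}}{-1439} = \frac{3016}{-1952} - \frac{41}{-1439} = 3016 \left(- \frac{1}{1952}\right) - - \frac{41}{1439} = - \frac{377}{244} + \frac{41}{1439} = - \frac{532499}{351116}$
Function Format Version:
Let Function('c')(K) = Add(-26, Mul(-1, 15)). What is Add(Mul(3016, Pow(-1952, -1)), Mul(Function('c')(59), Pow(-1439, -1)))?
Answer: Rational(-532499, 351116) ≈ -1.5166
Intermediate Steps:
Function('c')(K) = -41 (Function('c')(K) = Add(-26, -15) = -41)
Add(Mul(3016, Pow(-1952, -1)), Mul(Function('c')(59), Pow(-1439, -1))) = Add(Mul(3016, Pow(-1952, -1)), Mul(-41, Pow(-1439, -1))) = Add(Mul(3016, Rational(-1, 1952)), Mul(-41, Rational(-1, 1439))) = Add(Rational(-377, 244), Rational(41, 1439)) = Rational(-532499, 351116)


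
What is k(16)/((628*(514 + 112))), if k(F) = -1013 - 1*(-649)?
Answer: -91/98282 ≈ -0.00092591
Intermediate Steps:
k(F) = -364 (k(F) = -1013 + 649 = -364)
k(16)/((628*(514 + 112))) = -364*1/(628*(514 + 112)) = -364/(628*626) = -364/393128 = -364*1/393128 = -91/98282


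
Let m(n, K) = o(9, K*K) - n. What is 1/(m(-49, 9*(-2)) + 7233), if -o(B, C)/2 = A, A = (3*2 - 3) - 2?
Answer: 1/7280 ≈ 0.00013736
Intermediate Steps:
A = 1 (A = (6 - 3) - 2 = 3 - 2 = 1)
o(B, C) = -2 (o(B, C) = -2*1 = -2)
m(n, K) = -2 - n
1/(m(-49, 9*(-2)) + 7233) = 1/((-2 - 1*(-49)) + 7233) = 1/((-2 + 49) + 7233) = 1/(47 + 7233) = 1/7280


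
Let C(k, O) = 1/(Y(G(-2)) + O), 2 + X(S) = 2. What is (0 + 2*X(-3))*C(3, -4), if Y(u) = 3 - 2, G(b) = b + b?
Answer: 0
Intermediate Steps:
X(S) = 0 (X(S) = -2 + 2 = 0)
G(b) = 2*b
Y(u) = 1
C(k, O) = 1/(1 + O)
(0 + 2*X(-3))*C(3, -4) = (0 + 2*0)/(1 - 4) = (0 + 0)/(-3) = 0*(-⅓) = 0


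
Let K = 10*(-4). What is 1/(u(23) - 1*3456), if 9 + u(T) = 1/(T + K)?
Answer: -17/58906 ≈ -0.00028860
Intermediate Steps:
K = -40
u(T) = -9 + 1/(-40 + T) (u(T) = -9 + 1/(T - 40) = -9 + 1/(-40 + T))
1/(u(23) - 1*3456) = 1/((361 - 9*23)/(-40 + 23) - 1*3456) = 1/((361 - 207)/(-17) - 3456) = 1/(-1/17*154 - 3456) = 1/(-154/17 - 3456) = 1/(-58906/17) = -17/58906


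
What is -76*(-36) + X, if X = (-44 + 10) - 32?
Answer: 2670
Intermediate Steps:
X = -66 (X = -34 - 32 = -66)
-76*(-36) + X = -76*(-36) - 66 = 2736 - 66 = 2670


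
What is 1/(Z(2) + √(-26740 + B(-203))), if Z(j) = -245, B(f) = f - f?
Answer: -7/2479 - 2*I*√6685/86765 ≈ -0.0028237 - 0.0018847*I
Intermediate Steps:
B(f) = 0
1/(Z(2) + √(-26740 + B(-203))) = 1/(-245 + √(-26740 + 0)) = 1/(-245 + √(-26740)) = 1/(-245 + 2*I*√6685)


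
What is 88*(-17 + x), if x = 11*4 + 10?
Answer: 3256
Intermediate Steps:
x = 54 (x = 44 + 10 = 54)
88*(-17 + x) = 88*(-17 + 54) = 88*37 = 3256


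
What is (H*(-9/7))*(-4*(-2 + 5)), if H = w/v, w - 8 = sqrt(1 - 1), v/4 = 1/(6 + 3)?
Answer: 1944/7 ≈ 277.71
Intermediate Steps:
v = 4/9 (v = 4/(6 + 3) = 4/9 ≈ 0.44444)
w = 8 (w = 8 + sqrt(1 - 1) = 8 + sqrt(0) = 8 + 0 = 8)
H = 18 (H = 8/(4/9) = 8*(9/4) = 18)
(H*(-9/7))*(-4*(-2 + 5)) = (18*(-9/7))*(-4*(-2 + 5)) = (18*(-9*1/7))*(-4*3) = (18*(-9/7))*(-12) = -162/7*(-12) = 1944/7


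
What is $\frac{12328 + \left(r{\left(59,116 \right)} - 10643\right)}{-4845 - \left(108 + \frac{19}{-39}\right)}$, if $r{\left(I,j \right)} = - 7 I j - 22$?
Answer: $\frac{1803555}{193148} \approx 9.3377$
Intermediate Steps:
$r{\left(I,j \right)} = -22 - 7 I j$ ($r{\left(I,j \right)} = - 7 I j - 22 = -22 - 7 I j$)
$\frac{12328 + \left(r{\left(59,116 \right)} - 10643\right)}{-4845 - \left(108 + \frac{19}{-39}\right)} = \frac{12328 - \left(10665 + 47908\right)}{-4845 - \left(108 + \frac{19}{-39}\right)} = \frac{12328 - 58573}{-4845 - \frac{4193}{39}} = - \frac{46245}{- \frac{193148}{39}} = \left(-46245\right) \left(- \frac{39}{193148}\right) = \frac{1803555}{193148}$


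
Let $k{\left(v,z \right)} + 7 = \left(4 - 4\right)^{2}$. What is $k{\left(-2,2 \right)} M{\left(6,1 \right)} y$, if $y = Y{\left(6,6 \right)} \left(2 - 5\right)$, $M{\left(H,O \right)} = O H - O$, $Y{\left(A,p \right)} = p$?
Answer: $630$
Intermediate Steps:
$k{\left(v,z \right)} = -7$ ($k{\left(v,z \right)} = -7 + \left(4 - 4\right)^{2} = -7 + 0^{2} = -7 + 0 = -7$)
$M{\left(H,O \right)} = - O + H O$ ($M{\left(H,O \right)} = H O - O = - O + H O$)
$y = -18$ ($y = 6 \left(2 - 5\right) = 6 \left(-3\right) = -18$)
$k{\left(-2,2 \right)} M{\left(6,1 \right)} y = - 7 \cdot 1 \left(-1 + 6\right) \left(-18\right) = - 7 \cdot 1 \cdot 5 \left(-18\right) = \left(-7\right) 5 \left(-18\right) = \left(-35\right) \left(-18\right) = 630$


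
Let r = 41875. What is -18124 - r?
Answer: -59999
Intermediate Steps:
-18124 - r = -18124 - 1*41875 = -18124 - 41875 = -59999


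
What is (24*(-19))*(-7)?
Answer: 3192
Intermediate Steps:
(24*(-19))*(-7) = -456*(-7) = 3192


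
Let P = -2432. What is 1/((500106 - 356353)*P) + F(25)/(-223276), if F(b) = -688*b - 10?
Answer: 1504185335221/19514729655424 ≈ 0.077080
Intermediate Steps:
F(b) = -10 - 688*b
1/((500106 - 356353)*P) + F(25)/(-223276) = 1/((500106 - 356353)*(-2432)) + (-10 - 688*25)/(-223276) = -1/2432/143753 + (-10 - 17200)*(-1/223276) = (1/143753)*(-1/2432) - 17210*(-1/223276) = -1/349607296 + 8605/111638 = 1504185335221/19514729655424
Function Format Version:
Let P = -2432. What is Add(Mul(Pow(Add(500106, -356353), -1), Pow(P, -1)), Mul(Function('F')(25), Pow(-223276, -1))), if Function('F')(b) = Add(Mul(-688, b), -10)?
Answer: Rational(1504185335221, 19514729655424) ≈ 0.077080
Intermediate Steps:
Function('F')(b) = Add(-10, Mul(-688, b))
Add(Mul(Pow(Add(500106, -356353), -1), Pow(P, -1)), Mul(Function('F')(25), Pow(-223276, -1))) = Add(Mul(Pow(Add(500106, -356353), -1), Pow(-2432, -1)), Mul(Add(-10, Mul(-688, 25)), Pow(-223276, -1))) = Add(Mul(Pow(143753, -1), Rational(-1, 2432)), Mul(Add(-10, -17200), Rational(-1, 223276))) = Add(Mul(Rational(1, 143753), Rational(-1, 2432)), Mul(-17210, Rational(-1, 223276))) = Add(Rational(-1, 349607296), Rational(8605, 111638)) = Rational(1504185335221, 19514729655424)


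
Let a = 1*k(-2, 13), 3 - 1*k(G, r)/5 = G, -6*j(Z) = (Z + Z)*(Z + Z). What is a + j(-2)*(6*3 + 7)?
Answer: -125/3 ≈ -41.667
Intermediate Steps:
j(Z) = -2*Z²/3 (j(Z) = -(Z + Z)*(Z + Z)/6 = -2*Z*2*Z/6 = -2*Z²/3)
k(G, r) = 15 - 5*G
a = 25 (a = 1*(15 - 5*(-2)) = 1*(15 + 10) = 1*25 = 25)
a + j(-2)*(6*3 + 7) = 25 + (-⅔*(-2)²)*(6*3 + 7) = 25 + (-⅔*4)*(18 + 7) = 25 - 8/3*25 = 25 - 200/3 = -125/3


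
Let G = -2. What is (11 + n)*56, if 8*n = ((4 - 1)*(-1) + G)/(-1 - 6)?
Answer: 621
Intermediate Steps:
n = 5/56 (n = (((4 - 1)*(-1) - 2)/(-1 - 6))/8 = ((3*(-1) - 2)/(-7))/8 = ((-3 - 2)*(-⅐))/8 = (-5*(-⅐))/8 = (⅛)*(5/7) = 5/56 ≈ 0.089286)
(11 + n)*56 = (11 + 5/56)*56 = (621/56)*56 = 621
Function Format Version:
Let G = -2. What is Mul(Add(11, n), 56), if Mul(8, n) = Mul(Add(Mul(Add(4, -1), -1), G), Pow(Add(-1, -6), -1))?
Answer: 621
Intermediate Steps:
n = Rational(5, 56) (n = Mul(Rational(1, 8), Mul(Add(Mul(Add(4, -1), -1), -2), Pow(Add(-1, -6), -1))) = Mul(Rational(1, 8), Mul(Add(Mul(3, -1), -2), Pow(-7, -1))) = Mul(Rational(1, 8), Mul(Add(-3, -2), Rational(-1, 7))) = Mul(Rational(1, 8), Mul(-5, Rational(-1, 7))) = Mul(Rational(1, 8), Rational(5, 7)) = Rational(5, 56) ≈ 0.089286)
Mul(Add(11, n), 56) = Mul(Add(11, Rational(5, 56)), 56) = Mul(Rational(621, 56), 56) = 621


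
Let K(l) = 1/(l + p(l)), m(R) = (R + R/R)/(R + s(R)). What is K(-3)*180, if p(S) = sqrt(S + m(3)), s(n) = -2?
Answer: -90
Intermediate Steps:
m(R) = (1 + R)/(-2 + R) (m(R) = (R + R/R)/(R - 2) = (R + 1)/(-2 + R) = (1 + R)/(-2 + R))
p(S) = sqrt(4 + S) (p(S) = sqrt(S + (1 + 3)/(-2 + 3)) = sqrt(S + 4/1) = sqrt(S + 1*4) = sqrt(S + 4) = sqrt(4 + S))
K(l) = 1/(l + sqrt(4 + l))
K(-3)*180 = 180/(-3 + sqrt(4 - 3)) = 180/(-3 + sqrt(1)) = 180/(-3 + 1) = 180/(-2) = -1/2*180 = -90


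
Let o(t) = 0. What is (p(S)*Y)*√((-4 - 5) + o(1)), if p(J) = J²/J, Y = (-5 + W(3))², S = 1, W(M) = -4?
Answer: 243*I ≈ 243.0*I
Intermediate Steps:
Y = 81 (Y = (-5 - 4)² = (-9)² = 81)
p(J) = J
(p(S)*Y)*√((-4 - 5) + o(1)) = (1*81)*√((-4 - 5) + 0) = 81*√(-9 + 0) = 81*√(-9) = 81*(3*I) = 243*I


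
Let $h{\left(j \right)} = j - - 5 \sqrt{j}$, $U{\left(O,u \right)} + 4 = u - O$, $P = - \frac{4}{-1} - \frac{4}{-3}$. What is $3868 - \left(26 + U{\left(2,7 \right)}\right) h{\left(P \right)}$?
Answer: $3724 - 180 \sqrt{3} \approx 3412.2$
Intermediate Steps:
$P = \frac{16}{3}$ ($P = \left(-4\right) \left(-1\right) - - \frac{4}{3} = 4 + \frac{4}{3} = \frac{16}{3} \approx 5.3333$)
$U{\left(O,u \right)} = -4 + u - O$ ($U{\left(O,u \right)} = -4 - \left(O - u\right) = -4 + u - O$)
$h{\left(j \right)} = j + 5 \sqrt{j}$
$3868 - \left(26 + U{\left(2,7 \right)}\right) h{\left(P \right)} = 3868 - \left(26 - -1\right) \left(\frac{16}{3} + 5 \sqrt{\frac{16}{3}}\right) = 3868 - \left(26 - -1\right) \left(\frac{16}{3} + 5 \frac{4 \sqrt{3}}{3}\right) = 3868 - \left(26 + 1\right) \left(\frac{16}{3} + \frac{20 \sqrt{3}}{3}\right) = 3868 - 27 \left(\frac{16}{3} + \frac{20 \sqrt{3}}{3}\right) = 3868 - \left(144 + 180 \sqrt{3}\right) = 3724 - 180 \sqrt{3}$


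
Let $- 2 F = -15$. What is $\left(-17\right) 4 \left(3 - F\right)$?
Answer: $306$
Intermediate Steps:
$F = \frac{15}{2}$ ($F = \left(- \frac{1}{2}\right) \left(-15\right) = \frac{15}{2} \approx 7.5$)
$\left(-17\right) 4 \left(3 - F\right) = \left(-17\right) 4 \left(3 - \frac{15}{2}\right) = - 68 \left(3 - \frac{15}{2}\right) = \left(-68\right) \left(- \frac{9}{2}\right) = 306$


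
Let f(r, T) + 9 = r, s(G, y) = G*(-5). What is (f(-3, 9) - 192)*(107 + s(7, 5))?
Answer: -14688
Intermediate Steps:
s(G, y) = -5*G
f(r, T) = -9 + r
(f(-3, 9) - 192)*(107 + s(7, 5)) = ((-9 - 3) - 192)*(107 - 5*7) = (-12 - 192)*(107 - 35) = -204*72 = -14688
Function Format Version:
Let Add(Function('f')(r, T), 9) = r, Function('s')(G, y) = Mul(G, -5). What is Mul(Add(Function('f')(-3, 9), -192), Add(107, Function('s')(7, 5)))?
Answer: -14688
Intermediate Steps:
Function('s')(G, y) = Mul(-5, G)
Function('f')(r, T) = Add(-9, r)
Mul(Add(Function('f')(-3, 9), -192), Add(107, Function('s')(7, 5))) = Mul(Add(Add(-9, -3), -192), Add(107, Mul(-5, 7))) = Mul(Add(-12, -192), Add(107, -35)) = Mul(-204, 72) = -14688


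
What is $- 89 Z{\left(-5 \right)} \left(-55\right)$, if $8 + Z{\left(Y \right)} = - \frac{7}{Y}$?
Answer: $-32307$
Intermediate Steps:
$Z{\left(Y \right)} = -8 - \frac{7}{Y}$
$- 89 Z{\left(-5 \right)} \left(-55\right) = - 89 \left(-8 - \frac{7}{-5}\right) \left(-55\right) = - 89 \left(-8 - - \frac{7}{5}\right) \left(-55\right) = - 89 \left(-8 + \frac{7}{5}\right) \left(-55\right) = \left(-89\right) \left(- \frac{33}{5}\right) \left(-55\right) = \frac{2937}{5} \left(-55\right) = -32307$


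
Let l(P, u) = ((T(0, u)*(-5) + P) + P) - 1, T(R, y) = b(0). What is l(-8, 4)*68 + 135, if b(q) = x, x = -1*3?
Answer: -1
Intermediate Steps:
x = -3
b(q) = -3
T(R, y) = -3
l(P, u) = 14 + 2*P (l(P, u) = ((-3*(-5) + P) + P) - 1 = ((15 + P) + P) - 1 = (15 + 2*P) - 1 = 14 + 2*P)
l(-8, 4)*68 + 135 = (14 + 2*(-8))*68 + 135 = (14 - 16)*68 + 135 = -2*68 + 135 = -136 + 135 = -1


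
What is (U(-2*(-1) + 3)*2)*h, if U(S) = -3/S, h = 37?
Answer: -222/5 ≈ -44.400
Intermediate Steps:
(U(-2*(-1) + 3)*2)*h = (-3/(-2*(-1) + 3)*2)*37 = (-3/(2 + 3)*2)*37 = (-3/5*2)*37 = (-3*⅕*2)*37 = -⅗*2*37 = -6/5*37 = -222/5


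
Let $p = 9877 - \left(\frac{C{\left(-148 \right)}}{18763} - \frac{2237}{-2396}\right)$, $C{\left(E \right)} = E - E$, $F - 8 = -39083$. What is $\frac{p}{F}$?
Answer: $- \frac{1577537}{6241580} \approx -0.25275$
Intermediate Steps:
$F = -39075$ ($F = 8 - 39083 = -39075$)
$C{\left(E \right)} = 0$
$p = \frac{23663055}{2396}$ ($p = 9877 - \left(\frac{0}{18763} - \frac{2237}{-2396}\right) = 9877 - \left(0 \cdot \frac{1}{18763} - - \frac{2237}{2396}\right) = 9877 - \left(0 + \frac{2237}{2396}\right) = 9877 - \frac{2237}{2396} = \frac{23663055}{2396} \approx 9876.1$)
$\frac{p}{F} = \frac{23663055}{2396 \left(-39075\right)} = \frac{23663055}{2396} \left(- \frac{1}{39075}\right) = - \frac{1577537}{6241580}$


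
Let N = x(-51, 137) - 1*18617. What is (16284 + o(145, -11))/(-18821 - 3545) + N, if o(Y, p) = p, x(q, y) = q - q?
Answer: -416404095/22366 ≈ -18618.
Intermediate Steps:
x(q, y) = 0
N = -18617 (N = 0 - 1*18617 = 0 - 18617 = -18617)
(16284 + o(145, -11))/(-18821 - 3545) + N = (16284 - 11)/(-18821 - 3545) - 18617 = 16273/(-22366) - 18617 = 16273*(-1/22366) - 18617 = -16273/22366 - 18617 = -416404095/22366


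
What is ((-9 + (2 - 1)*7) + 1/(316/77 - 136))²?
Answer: 415711321/103144336 ≈ 4.0304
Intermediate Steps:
((-9 + (2 - 1)*7) + 1/(316/77 - 136))² = ((-9 + 1*7) + 1/(316*(1/77) - 136))² = ((-9 + 7) + 1/(316/77 - 136))² = (-2 + 1/(-10156/77))² = (-2 - 77/10156)² = (-20389/10156)² = 415711321/103144336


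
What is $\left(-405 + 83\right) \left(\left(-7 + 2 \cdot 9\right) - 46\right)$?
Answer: $11270$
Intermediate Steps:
$\left(-405 + 83\right) \left(\left(-7 + 2 \cdot 9\right) - 46\right) = - 322 \left(\left(-7 + 18\right) + \left(-162 + 116\right)\right) = - 322 \left(11 - 46\right) = \left(-322\right) \left(-35\right) = 11270$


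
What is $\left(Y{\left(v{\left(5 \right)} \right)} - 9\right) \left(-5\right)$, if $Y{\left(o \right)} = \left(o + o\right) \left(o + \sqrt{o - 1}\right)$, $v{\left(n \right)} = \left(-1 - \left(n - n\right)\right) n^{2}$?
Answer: $-6205 + 250 i \sqrt{26} \approx -6205.0 + 1274.8 i$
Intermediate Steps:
$v{\left(n \right)} = - n^{2}$ ($v{\left(n \right)} = \left(-1 - 0\right) n^{2} = \left(-1 + 0\right) n^{2} = - n^{2}$)
$Y{\left(o \right)} = 2 o \left(o + \sqrt{-1 + o}\right)$
$\left(Y{\left(v{\left(5 \right)} \right)} - 9\right) \left(-5\right) = \left(2 \left(- 5^{2}\right) \left(- 5^{2} + \sqrt{-1 - 5^{2}}\right) - 9\right) \left(-5\right) = \left(2 \left(\left(-1\right) 25\right) \left(\left(-1\right) 25 + \sqrt{-1 - 25}\right) - 9\right) \left(-5\right) = \left(2 \left(-25\right) \left(-25 + \sqrt{-1 - 25}\right) - 9\right) \left(-5\right) = \left(2 \left(-25\right) \left(-25 + \sqrt{-26}\right) - 9\right) \left(-5\right) = \left(2 \left(-25\right) \left(-25 + i \sqrt{26}\right) - 9\right) \left(-5\right) = \left(\left(1250 - 50 i \sqrt{26}\right) - 9\right) \left(-5\right) = \left(1241 - 50 i \sqrt{26}\right) \left(-5\right) = -6205 + 250 i \sqrt{26}$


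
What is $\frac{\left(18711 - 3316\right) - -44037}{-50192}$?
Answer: $- \frac{7429}{6274} \approx -1.1841$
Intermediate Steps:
$\frac{\left(18711 - 3316\right) - -44037}{-50192} = \left(15395 + 44037\right) \left(- \frac{1}{50192}\right) = 59432 \left(- \frac{1}{50192}\right) = - \frac{7429}{6274}$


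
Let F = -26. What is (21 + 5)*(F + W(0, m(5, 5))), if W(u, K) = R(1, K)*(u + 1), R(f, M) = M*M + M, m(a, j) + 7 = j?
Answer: -624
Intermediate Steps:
m(a, j) = -7 + j
R(f, M) = M + M² (R(f, M) = M² + M = M + M²)
W(u, K) = K*(1 + K)*(1 + u) (W(u, K) = (K*(1 + K))*(u + 1) = (K*(1 + K))*(1 + u) = K*(1 + K)*(1 + u))
(21 + 5)*(F + W(0, m(5, 5))) = (21 + 5)*(-26 + (-7 + 5)*(1 + (-7 + 5))*(1 + 0)) = 26*(-26 - 2*(1 - 2)*1) = 26*(-26 - 2*(-1)*1) = 26*(-26 + 2) = 26*(-24) = -624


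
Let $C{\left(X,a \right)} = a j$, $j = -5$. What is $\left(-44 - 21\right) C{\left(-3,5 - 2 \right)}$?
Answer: $975$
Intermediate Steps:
$C{\left(X,a \right)} = - 5 a$ ($C{\left(X,a \right)} = a \left(-5\right) = - 5 a$)
$\left(-44 - 21\right) C{\left(-3,5 - 2 \right)} = \left(-44 - 21\right) \left(- 5 \left(5 - 2\right)\right) = - 65 \left(\left(-5\right) 3\right) = \left(-65\right) \left(-15\right) = 975$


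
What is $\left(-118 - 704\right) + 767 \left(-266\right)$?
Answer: $-204844$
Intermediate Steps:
$\left(-118 - 704\right) + 767 \left(-266\right) = \left(-118 - 704\right) - 204022 = -822 - 204022 = -204844$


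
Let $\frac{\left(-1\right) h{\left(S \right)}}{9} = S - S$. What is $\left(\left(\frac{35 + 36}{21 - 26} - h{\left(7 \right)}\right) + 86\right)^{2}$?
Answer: $\frac{128881}{25} \approx 5155.2$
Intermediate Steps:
$h{\left(S \right)} = 0$ ($h{\left(S \right)} = - 9 \left(S - S\right) = \left(-9\right) 0 = 0$)
$\left(\left(\frac{35 + 36}{21 - 26} - h{\left(7 \right)}\right) + 86\right)^{2} = \left(\left(\frac{35 + 36}{21 - 26} - 0\right) + 86\right)^{2} = \left(\left(\frac{71}{-5} + 0\right) + 86\right)^{2} = \left(\left(71 \left(- \frac{1}{5}\right) + 0\right) + 86\right)^{2} = \left(\left(- \frac{71}{5} + 0\right) + 86\right)^{2} = \left(- \frac{71}{5} + 86\right)^{2} = \left(\frac{359}{5}\right)^{2} = \frac{128881}{25}$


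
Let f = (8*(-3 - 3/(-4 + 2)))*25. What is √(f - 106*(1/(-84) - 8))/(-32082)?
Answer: -√968898/1347444 ≈ -0.00073051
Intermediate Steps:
f = -300 (f = (8*(-3 - 3/(-2)))*25 = (8*(-3 - 3*(-½)))*25 = (8*(-3 + 3/2))*25 = (8*(-3/2))*25 = -12*25 = -300)
√(f - 106*(1/(-84) - 8))/(-32082) = √(-300 - 106*(1/(-84) - 8))/(-32082) = √(-300 - 106*(-1/84 - 8))*(-1/32082) = √(-300 - 106*(-673/84))*(-1/32082) = √(-300 + 35669/42)*(-1/32082) = √(23069/42)*(-1/32082) = (√968898/42)*(-1/32082) = -√968898/1347444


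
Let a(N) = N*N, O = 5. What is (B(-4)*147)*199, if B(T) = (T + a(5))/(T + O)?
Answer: 614313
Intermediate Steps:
a(N) = N²
B(T) = (25 + T)/(5 + T) (B(T) = (T + 5²)/(T + 5) = (T + 25)/(5 + T) = (25 + T)/(5 + T))
(B(-4)*147)*199 = (((25 - 4)/(5 - 4))*147)*199 = ((21/1)*147)*199 = ((1*21)*147)*199 = (21*147)*199 = 3087*199 = 614313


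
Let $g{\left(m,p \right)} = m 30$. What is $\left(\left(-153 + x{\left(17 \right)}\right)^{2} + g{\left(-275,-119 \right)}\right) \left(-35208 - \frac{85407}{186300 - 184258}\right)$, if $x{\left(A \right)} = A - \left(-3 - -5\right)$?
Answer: $- \frac{388476831771}{1021} \approx -3.8049 \cdot 10^{8}$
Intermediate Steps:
$x{\left(A \right)} = -2 + A$ ($x{\left(A \right)} = A - \left(-3 + 5\right) = A - 2 = -2 + A$)
$g{\left(m,p \right)} = 30 m$
$\left(\left(-153 + x{\left(17 \right)}\right)^{2} + g{\left(-275,-119 \right)}\right) \left(-35208 - \frac{85407}{186300 - 184258}\right) = \left(\left(-153 + \left(-2 + 17\right)\right)^{2} + 30 \left(-275\right)\right) \left(-35208 - \frac{85407}{186300 - 184258}\right) = \left(\left(-153 + 15\right)^{2} - 8250\right) \left(-35208 - \frac{85407}{186300 - 184258}\right) = \left(\left(-138\right)^{2} - 8250\right) \left(-35208 - \frac{85407}{2042}\right) = \left(19044 - 8250\right) \left(-35208 - \frac{85407}{2042}\right) = 10794 \left(-35208 - \frac{85407}{2042}\right) = 10794 \left(- \frac{71980143}{2042}\right) = - \frac{388476831771}{1021}$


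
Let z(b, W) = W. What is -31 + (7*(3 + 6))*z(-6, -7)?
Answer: -472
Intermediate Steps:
-31 + (7*(3 + 6))*z(-6, -7) = -31 + (7*(3 + 6))*(-7) = -31 + (7*9)*(-7) = -31 + 63*(-7) = -31 - 441 = -472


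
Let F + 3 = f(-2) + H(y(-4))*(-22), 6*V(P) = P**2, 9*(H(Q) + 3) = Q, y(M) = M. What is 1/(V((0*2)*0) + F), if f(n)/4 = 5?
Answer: 9/835 ≈ 0.010778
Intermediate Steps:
H(Q) = -3 + Q/9
f(n) = 20 (f(n) = 4*5 = 20)
V(P) = P**2/6
F = 835/9 (F = -3 + (20 + (-3 + (1/9)*(-4))*(-22)) = -3 + (20 + (-3 - 4/9)*(-22)) = -3 + (20 - 31/9*(-22)) = -3 + (20 + 682/9) = -3 + 862/9 = 835/9 ≈ 92.778)
1/(V((0*2)*0) + F) = 1/(((0*2)*0)**2/6 + 835/9) = 1/((0*0)**2/6 + 835/9) = 1/((1/6)*0**2 + 835/9) = 1/((1/6)*0 + 835/9) = 1/(0 + 835/9) = 1/(835/9) = 9/835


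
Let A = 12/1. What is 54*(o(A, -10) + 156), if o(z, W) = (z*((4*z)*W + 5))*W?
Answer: 3086424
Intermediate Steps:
A = 12 (A = 12*1 = 12)
o(z, W) = W*z*(5 + 4*W*z) (o(z, W) = (z*(4*W*z + 5))*W = (z*(5 + 4*W*z))*W = W*z*(5 + 4*W*z))
54*(o(A, -10) + 156) = 54*(-10*12*(5 + 4*(-10)*12) + 156) = 54*(-10*12*(5 - 480) + 156) = 54*(-10*12*(-475) + 156) = 54*(57000 + 156) = 54*57156 = 3086424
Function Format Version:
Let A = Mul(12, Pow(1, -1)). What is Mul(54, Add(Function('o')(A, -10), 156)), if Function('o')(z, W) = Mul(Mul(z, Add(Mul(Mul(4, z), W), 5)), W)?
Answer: 3086424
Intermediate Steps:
A = 12 (A = Mul(12, 1) = 12)
Function('o')(z, W) = Mul(W, z, Add(5, Mul(4, W, z))) (Function('o')(z, W) = Mul(Mul(z, Add(Mul(4, W, z), 5)), W) = Mul(Mul(z, Add(5, Mul(4, W, z))), W) = Mul(W, z, Add(5, Mul(4, W, z))))
Mul(54, Add(Function('o')(A, -10), 156)) = Mul(54, Add(Mul(-10, 12, Add(5, Mul(4, -10, 12))), 156)) = Mul(54, Add(Mul(-10, 12, Add(5, -480)), 156)) = Mul(54, Add(Mul(-10, 12, -475), 156)) = Mul(54, Add(57000, 156)) = Mul(54, 57156) = 3086424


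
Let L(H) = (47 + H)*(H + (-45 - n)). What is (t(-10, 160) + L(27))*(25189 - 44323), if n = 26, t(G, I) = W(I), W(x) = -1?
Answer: 62319438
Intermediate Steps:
t(G, I) = -1
L(H) = (-71 + H)*(47 + H) (L(H) = (47 + H)*(H + (-45 - 1*26)) = (47 + H)*(H + (-45 - 26)) = (47 + H)*(H - 71) = (47 + H)*(-71 + H) = (-71 + H)*(47 + H))
(t(-10, 160) + L(27))*(25189 - 44323) = (-1 + (-3337 + 27**2 - 24*27))*(25189 - 44323) = (-1 + (-3337 + 729 - 648))*(-19134) = (-1 - 3256)*(-19134) = -3257*(-19134) = 62319438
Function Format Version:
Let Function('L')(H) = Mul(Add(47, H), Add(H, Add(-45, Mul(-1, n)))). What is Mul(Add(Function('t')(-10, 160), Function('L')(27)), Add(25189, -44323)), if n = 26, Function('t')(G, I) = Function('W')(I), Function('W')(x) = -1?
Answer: 62319438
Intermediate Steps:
Function('t')(G, I) = -1
Function('L')(H) = Mul(Add(-71, H), Add(47, H)) (Function('L')(H) = Mul(Add(47, H), Add(H, Add(-45, Mul(-1, 26)))) = Mul(Add(47, H), Add(H, Add(-45, -26))) = Mul(Add(47, H), Add(H, -71)) = Mul(Add(47, H), Add(-71, H)) = Mul(Add(-71, H), Add(47, H)))
Mul(Add(Function('t')(-10, 160), Function('L')(27)), Add(25189, -44323)) = Mul(Add(-1, Add(-3337, Pow(27, 2), Mul(-24, 27))), Add(25189, -44323)) = Mul(Add(-1, Add(-3337, 729, -648)), -19134) = Mul(Add(-1, -3256), -19134) = Mul(-3257, -19134) = 62319438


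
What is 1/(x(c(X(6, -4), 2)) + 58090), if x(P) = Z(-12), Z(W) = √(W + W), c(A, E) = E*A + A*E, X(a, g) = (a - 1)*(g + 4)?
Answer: 29045/1687224062 - I*√6/1687224062 ≈ 1.7215e-5 - 1.4518e-9*I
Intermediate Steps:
X(a, g) = (-1 + a)*(4 + g)
c(A, E) = 2*A*E (c(A, E) = A*E + A*E = 2*A*E)
Z(W) = √2*√W (Z(W) = √(2*W) = √2*√W)
x(P) = 2*I*√6 (x(P) = √2*√(-12) = √2*(2*I*√3) = 2*I*√6)
1/(x(c(X(6, -4), 2)) + 58090) = 1/(2*I*√6 + 58090) = 1/(58090 + 2*I*√6)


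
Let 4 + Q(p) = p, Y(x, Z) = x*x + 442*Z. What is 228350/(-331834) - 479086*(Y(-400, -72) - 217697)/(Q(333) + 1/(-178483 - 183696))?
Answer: 1288613149190488134254/9885076859065 ≈ 1.3036e+8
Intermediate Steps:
Y(x, Z) = x² + 442*Z
Q(p) = -4 + p
228350/(-331834) - 479086*(Y(-400, -72) - 217697)/(Q(333) + 1/(-178483 - 183696)) = 228350/(-331834) - 479086*(((-400)² + 442*(-72)) - 217697)/((-4 + 333) + 1/(-178483 - 183696)) = 228350*(-1/331834) - 479086*((160000 - 31824) - 217697)/(329 + 1/(-362179)) = -114175/165917 - 479086*(128176 - 217697)/(329 - 1/362179) = -114175/165917 - 479086/((119156890/362179)/(-89521)) = -114175/165917 - 479086/((119156890/362179)*(-1/89521)) = -114175/165917 - 479086/(-119156890/32422626259) = -114175/165917 - 479086*(-32422626259/119156890) = -114175/165917 + 7766613161959637/59578445 = 1288613149190488134254/9885076859065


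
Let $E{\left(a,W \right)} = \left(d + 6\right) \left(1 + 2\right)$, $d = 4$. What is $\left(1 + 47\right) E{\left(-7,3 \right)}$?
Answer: $1440$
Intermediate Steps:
$E{\left(a,W \right)} = 30$ ($E{\left(a,W \right)} = \left(4 + 6\right) \left(1 + 2\right) = 10 \cdot 3 = 30$)
$\left(1 + 47\right) E{\left(-7,3 \right)} = \left(1 + 47\right) 30 = 48 \cdot 30 = 1440$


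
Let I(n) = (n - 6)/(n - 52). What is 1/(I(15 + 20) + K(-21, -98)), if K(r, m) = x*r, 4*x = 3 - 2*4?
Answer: 68/1669 ≈ 0.040743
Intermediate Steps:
x = -5/4 (x = (3 - 2*4)/4 = (3 - 8)/4 = (¼)*(-5) = -5/4 ≈ -1.2500)
K(r, m) = -5*r/4
I(n) = (-6 + n)/(-52 + n)
1/(I(15 + 20) + K(-21, -98)) = 1/((-6 + (15 + 20))/(-52 + (15 + 20)) - 5/4*(-21)) = 1/((-6 + 35)/(-52 + 35) + 105/4) = 1/(29/(-17) + 105/4) = 1/(-1/17*29 + 105/4) = 1/(-29/17 + 105/4) = 1/(1669/68) = 68/1669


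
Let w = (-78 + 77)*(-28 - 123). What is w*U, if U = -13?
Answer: -1963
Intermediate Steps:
w = 151 (w = -1*(-151) = 151)
w*U = 151*(-13) = -1963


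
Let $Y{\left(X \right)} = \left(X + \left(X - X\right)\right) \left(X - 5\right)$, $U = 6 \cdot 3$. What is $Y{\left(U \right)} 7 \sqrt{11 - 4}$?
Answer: $1638 \sqrt{7} \approx 4333.7$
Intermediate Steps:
$U = 18$
$Y{\left(X \right)} = X \left(-5 + X\right)$ ($Y{\left(X \right)} = \left(X + 0\right) \left(-5 + X\right) = X \left(-5 + X\right)$)
$Y{\left(U \right)} 7 \sqrt{11 - 4} = 18 \left(-5 + 18\right) 7 \sqrt{11 - 4} = 18 \cdot 13 \cdot 7 \sqrt{7} = 234 \cdot 7 \sqrt{7} = 1638 \sqrt{7}$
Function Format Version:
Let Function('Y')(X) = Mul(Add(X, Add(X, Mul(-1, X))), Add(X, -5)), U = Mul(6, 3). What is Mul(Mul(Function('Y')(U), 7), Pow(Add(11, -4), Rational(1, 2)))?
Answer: Mul(1638, Pow(7, Rational(1, 2))) ≈ 4333.7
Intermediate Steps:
U = 18
Function('Y')(X) = Mul(X, Add(-5, X)) (Function('Y')(X) = Mul(Add(X, 0), Add(-5, X)) = Mul(X, Add(-5, X)))
Mul(Mul(Function('Y')(U), 7), Pow(Add(11, -4), Rational(1, 2))) = Mul(Mul(Mul(18, Add(-5, 18)), 7), Pow(Add(11, -4), Rational(1, 2))) = Mul(Mul(Mul(18, 13), 7), Pow(7, Rational(1, 2))) = Mul(Mul(234, 7), Pow(7, Rational(1, 2))) = Mul(1638, Pow(7, Rational(1, 2)))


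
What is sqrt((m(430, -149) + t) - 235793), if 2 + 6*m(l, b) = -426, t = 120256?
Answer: 5*I*sqrt(41619)/3 ≈ 340.01*I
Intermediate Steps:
m(l, b) = -214/3 (m(l, b) = -1/3 + (1/6)*(-426) = -1/3 - 71 = -214/3)
sqrt((m(430, -149) + t) - 235793) = sqrt((-214/3 + 120256) - 235793) = sqrt(360554/3 - 235793) = sqrt(-346825/3) = 5*I*sqrt(41619)/3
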